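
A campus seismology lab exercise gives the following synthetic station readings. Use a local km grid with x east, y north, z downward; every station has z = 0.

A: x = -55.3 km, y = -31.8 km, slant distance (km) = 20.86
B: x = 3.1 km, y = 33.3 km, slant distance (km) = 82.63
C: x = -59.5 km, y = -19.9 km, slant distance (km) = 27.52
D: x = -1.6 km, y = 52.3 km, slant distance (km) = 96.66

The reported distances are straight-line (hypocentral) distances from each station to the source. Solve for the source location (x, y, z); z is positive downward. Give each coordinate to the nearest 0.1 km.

(-42.1, -34.0, 16.0)

Each station gives a sphere (x−x_i)² + (y−y_i)² + z² = d_i² (stations at z=0).
Subtracting the A sphere from B and C: z² cancels, leaving linear equations in x and y:
116.8 x + 130.2 y = -9343.41
-8.4 x + 23.8 y = -455.28
Solving: x ≈ -42.105, y ≈ -33.990 km (keep extra digits for the depth step; rounded: -42.1, -34.0).
Then from the A sphere: z² = 20.86² − (x + 55.3)² − (y + 31.8)² with x = -42.105, y = -33.990, so z ≈ 16.007 ≈ 16.0 km.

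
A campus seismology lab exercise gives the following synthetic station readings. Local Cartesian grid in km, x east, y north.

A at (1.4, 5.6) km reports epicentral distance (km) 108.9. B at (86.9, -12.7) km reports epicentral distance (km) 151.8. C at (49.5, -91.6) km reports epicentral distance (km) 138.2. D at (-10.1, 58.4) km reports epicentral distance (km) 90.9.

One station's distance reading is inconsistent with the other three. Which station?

Solve using three stations at a time. Using B, C, D (subtract circle equations pairwise → linear system) gives (x, y) ≈ (-64.9, -14.1).
Distances from that point to each station vs reported:
  A: calculated 69.1 vs reported 108.9 → residual 39.8 km
  B: calculated 151.8 vs reported 151.8 → residual 0.0 km
  C: calculated 138.2 vs reported 138.2 → residual 0.0 km
  D: calculated 90.8 vs reported 90.9 → residual 0.1 km
B, C, D are mutually consistent (residuals ≈ 0); A is off by 39.8 km.

A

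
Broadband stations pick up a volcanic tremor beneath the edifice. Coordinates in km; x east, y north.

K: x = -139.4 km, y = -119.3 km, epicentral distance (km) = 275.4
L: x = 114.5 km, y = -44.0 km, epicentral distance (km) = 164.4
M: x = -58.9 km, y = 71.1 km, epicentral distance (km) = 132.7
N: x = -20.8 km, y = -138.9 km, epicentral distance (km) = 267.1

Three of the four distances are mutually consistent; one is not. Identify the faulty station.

Solve using three stations at a time. Using L, M, N (subtract circle equations pairwise → linear system) gives (x, y) ≈ (66.9, 113.4).
Distances from that point to each station vs reported:
  K: calculated 311.0 vs reported 275.4 → residual 35.6 km
  L: calculated 164.4 vs reported 164.4 → residual 0.0 km
  M: calculated 132.7 vs reported 132.7 → residual 0.0 km
  N: calculated 267.1 vs reported 267.1 → residual 0.0 km
L, M, N are mutually consistent (residuals ≈ 0); K is off by 35.6 km.

K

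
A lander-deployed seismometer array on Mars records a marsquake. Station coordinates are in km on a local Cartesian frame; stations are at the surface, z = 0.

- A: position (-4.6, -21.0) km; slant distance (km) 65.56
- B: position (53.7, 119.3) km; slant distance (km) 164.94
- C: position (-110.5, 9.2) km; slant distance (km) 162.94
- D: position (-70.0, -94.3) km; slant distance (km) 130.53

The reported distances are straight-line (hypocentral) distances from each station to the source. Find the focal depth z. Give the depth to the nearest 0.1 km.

46.5 km

Each station gives a sphere (x−x_i)² + (y−y_i)² + z² = d_i² (stations at z=0).
Subtracting the A sphere from B and C: z² cancels, leaving linear equations in x and y:
116.6 x + 280.6 y = -6253.07
-211.8 x + 60.4 y = -10418.60
Solving: x ≈ 38.297, y ≈ -38.199 km (keep extra digits for the depth step; rounded: 38.3, -38.2).
Then from the A sphere: z² = 65.56² − (x + 4.6)² − (y + 21.0)² with x = 38.297, y = -38.199, so z ≈ 46.499 ≈ 46.5 km.
Check against D (with the unrounded solution): distance 130.53 ≈ 130.53 km. ✓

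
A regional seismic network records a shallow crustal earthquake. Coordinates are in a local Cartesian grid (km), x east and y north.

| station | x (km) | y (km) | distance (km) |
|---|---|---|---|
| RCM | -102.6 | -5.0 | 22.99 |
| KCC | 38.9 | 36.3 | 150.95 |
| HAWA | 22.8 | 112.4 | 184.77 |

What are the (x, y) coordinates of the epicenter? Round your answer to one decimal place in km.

Circle about each station: (x + 102.6)² + (y + 5.0)² = 22.99²; (x − 38.9)² + (y − 36.3)² = 150.95²; (x − 22.8)² + (y − 112.4)² = 184.77².
Subtracting the RCM equation from the KCC and HAWA equations removes the quadratic terms:
283.0 x + 82.6 y = -29978.22
250.8 x + 234.8 y = -31009.57
Solving the 2×2 system: x ≈ -97.9, y ≈ -27.5 km.

x ≈ -97.9 km, y ≈ -27.5 km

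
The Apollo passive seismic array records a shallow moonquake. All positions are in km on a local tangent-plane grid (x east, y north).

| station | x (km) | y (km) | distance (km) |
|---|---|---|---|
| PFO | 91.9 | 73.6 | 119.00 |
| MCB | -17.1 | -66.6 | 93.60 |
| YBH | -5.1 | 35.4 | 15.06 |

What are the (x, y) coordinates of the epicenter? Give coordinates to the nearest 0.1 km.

Circle about each station: (x − 91.9)² + (y − 73.6)² = 119.00²; (x + 17.1)² + (y + 66.6)² = 93.60²; (x + 5.1)² + (y − 35.4)² = 15.06².
Subtracting pairs of circle equations eliminates x²+y² and gives linear equations (the radical axes):
-218.0 x − 280.4 y = -3734.56
-194.0 x − 76.4 y = 1350.80
Solving the 2×2 system: x ≈ -17.6, y ≈ 27.0 km.
Check against PFO (with the unrounded x, y): √((x − 91.9)²+(y − 73.6)²) = 119.00 ≈ 119.00 km. ✓

(-17.6, 27.0)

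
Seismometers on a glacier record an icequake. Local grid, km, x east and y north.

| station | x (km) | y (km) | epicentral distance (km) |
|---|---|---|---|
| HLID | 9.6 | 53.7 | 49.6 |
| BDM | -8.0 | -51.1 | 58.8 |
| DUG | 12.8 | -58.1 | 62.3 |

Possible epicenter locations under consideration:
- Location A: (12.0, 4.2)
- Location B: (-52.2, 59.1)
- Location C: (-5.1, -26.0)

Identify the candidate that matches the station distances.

For each candidate, compare |candidate − station| to the reported distance:
Location A: residuals HLID 0.0, BDM 0.0, DUG 0.0 → max 0.0 km
Location B: residuals HLID 12.4, BDM 59.9, DUG 71.7 → max 71.7 km
Location C: residuals HLID 31.4, BDM 33.5, DUG 25.5 → max 33.5 km
Only Location A has all residuals ≈ 0.

Location A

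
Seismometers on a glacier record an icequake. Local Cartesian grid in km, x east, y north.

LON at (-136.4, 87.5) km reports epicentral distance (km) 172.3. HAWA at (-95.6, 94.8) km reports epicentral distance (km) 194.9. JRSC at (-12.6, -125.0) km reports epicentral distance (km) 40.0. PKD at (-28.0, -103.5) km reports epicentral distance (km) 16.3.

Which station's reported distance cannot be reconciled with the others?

LON

Solve using three stations at a time. Using HAWA, JRSC, PKD (subtract circle equations pairwise → linear system) gives (x, y) ≈ (-25.9, -87.2).
Distances from that point to each station vs reported:
  LON: calculated 206.7 vs reported 172.3 → residual 34.4 km
  HAWA: calculated 194.9 vs reported 194.9 → residual 0.0 km
  JRSC: calculated 40.1 vs reported 40.0 → residual 0.1 km
  PKD: calculated 16.4 vs reported 16.3 → residual 0.1 km
HAWA, JRSC, PKD are mutually consistent (residuals ≈ 0); LON is off by 34.4 km.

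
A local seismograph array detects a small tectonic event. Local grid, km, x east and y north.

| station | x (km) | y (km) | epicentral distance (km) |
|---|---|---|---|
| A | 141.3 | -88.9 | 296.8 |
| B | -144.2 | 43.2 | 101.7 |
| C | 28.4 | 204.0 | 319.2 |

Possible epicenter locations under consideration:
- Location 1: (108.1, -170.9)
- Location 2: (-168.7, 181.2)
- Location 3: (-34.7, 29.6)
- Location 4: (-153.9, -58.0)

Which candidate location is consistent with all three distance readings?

For each candidate, compare |candidate − station| to the reported distance:
Location 1: residuals A 208.3, B 229.2, C 64.1 → max 229.2 km
Location 2: residuals A 114.4, B 38.5, C 120.8 → max 120.8 km
Location 3: residuals A 84.6, B 8.6, C 133.7 → max 133.7 km
Location 4: residuals A 0.0, B 0.0, C 0.0 → max 0.0 km
Only Location 4 has all residuals ≈ 0.

Location 4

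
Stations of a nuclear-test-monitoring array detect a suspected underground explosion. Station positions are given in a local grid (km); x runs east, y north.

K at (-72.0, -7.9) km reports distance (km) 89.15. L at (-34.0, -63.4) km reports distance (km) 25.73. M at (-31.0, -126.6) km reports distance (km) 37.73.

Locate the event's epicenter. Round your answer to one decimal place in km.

(-35.2, -89.1)

Circle about each station: (x + 72.0)² + (y + 7.9)² = 89.15²; (x + 34.0)² + (y + 63.4)² = 25.73²; (x + 31.0)² + (y + 126.6)² = 37.73².
Subtracting pairs of circle equations eliminates x²+y² and gives linear equations (the radical axes):
76.0 x − 111.0 y = 7214.84
82.0 x − 237.4 y = 18266.32
Solving the 2×2 system: x ≈ -35.2, y ≈ -89.1 km.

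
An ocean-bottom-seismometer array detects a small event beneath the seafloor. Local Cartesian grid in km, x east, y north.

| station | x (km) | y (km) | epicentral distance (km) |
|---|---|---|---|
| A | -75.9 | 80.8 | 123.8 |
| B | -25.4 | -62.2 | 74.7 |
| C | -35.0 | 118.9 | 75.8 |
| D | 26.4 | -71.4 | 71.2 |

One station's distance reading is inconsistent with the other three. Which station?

Solve using three stations at a time. Using A, B, D (subtract circle equations pairwise → linear system) gives (x, y) ≈ (17.1, -0.8).
Distances from that point to each station vs reported:
  A: calculated 123.8 vs reported 123.8 → residual 0.0 km
  B: calculated 74.7 vs reported 74.7 → residual 0.0 km
  C: calculated 130.6 vs reported 75.8 → residual 54.8 km
  D: calculated 71.2 vs reported 71.2 → residual 0.0 km
A, B, D are mutually consistent (residuals ≈ 0); C is off by 54.8 km.

C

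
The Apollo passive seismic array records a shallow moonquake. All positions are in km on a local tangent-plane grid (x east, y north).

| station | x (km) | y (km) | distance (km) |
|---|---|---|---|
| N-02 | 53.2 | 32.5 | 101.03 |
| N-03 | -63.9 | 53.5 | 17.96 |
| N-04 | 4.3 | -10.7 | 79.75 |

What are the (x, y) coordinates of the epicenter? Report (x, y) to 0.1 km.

x ≈ -46.1 km, y ≈ 51.1 km

Circle about each station: (x − 53.2)² + (y − 32.5)² = 101.03²; (x + 63.9)² + (y − 53.5)² = 17.96²; (x − 4.3)² + (y + 10.7)² = 79.75².
Subtracting the N-02 equation from the N-03 and N-04 equations removes the quadratic terms:
-234.2 x + 42.0 y = 12943.47
-97.8 x − 86.4 y = 93.49
Solving the 2×2 system: x ≈ -46.1, y ≈ 51.1 km.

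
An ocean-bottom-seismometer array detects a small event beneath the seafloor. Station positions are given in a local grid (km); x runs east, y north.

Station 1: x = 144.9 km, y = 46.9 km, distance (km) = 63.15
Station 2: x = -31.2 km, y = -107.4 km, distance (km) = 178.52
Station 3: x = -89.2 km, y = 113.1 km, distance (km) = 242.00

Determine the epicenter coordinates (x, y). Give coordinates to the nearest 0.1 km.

Circle about each station: (x − 144.9)² + (y − 46.9)² = 63.15²; (x + 31.2)² + (y + 107.4)² = 178.52²; (x + 89.2)² + (y − 113.1)² = 242.00².
Subtracting pairs of circle equations eliminates x²+y² and gives linear equations (the radical axes):
-352.2 x − 308.6 y = -38568.89
-468.2 x + 132.4 y = -57023.45
Solving the 2×2 system: x ≈ 118.8, y ≈ -10.6 km.

118.8 km east, -10.6 km north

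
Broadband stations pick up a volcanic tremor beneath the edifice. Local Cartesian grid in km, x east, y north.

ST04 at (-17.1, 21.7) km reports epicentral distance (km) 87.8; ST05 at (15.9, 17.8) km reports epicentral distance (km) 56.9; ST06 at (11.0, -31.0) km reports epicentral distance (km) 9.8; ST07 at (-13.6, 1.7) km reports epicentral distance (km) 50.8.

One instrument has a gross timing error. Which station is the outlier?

ST04

Solve using three stations at a time. Using ST05, ST06, ST07 (subtract circle equations pairwise → linear system) gives (x, y) ≈ (16.7, -39.1).
Distances from that point to each station vs reported:
  ST04: calculated 69.6 vs reported 87.8 → residual 18.2 km
  ST05: calculated 56.9 vs reported 56.9 → residual 0.0 km
  ST06: calculated 9.9 vs reported 9.8 → residual 0.1 km
  ST07: calculated 50.8 vs reported 50.8 → residual 0.0 km
ST05, ST06, ST07 are mutually consistent (residuals ≈ 0); ST04 is off by 18.2 km.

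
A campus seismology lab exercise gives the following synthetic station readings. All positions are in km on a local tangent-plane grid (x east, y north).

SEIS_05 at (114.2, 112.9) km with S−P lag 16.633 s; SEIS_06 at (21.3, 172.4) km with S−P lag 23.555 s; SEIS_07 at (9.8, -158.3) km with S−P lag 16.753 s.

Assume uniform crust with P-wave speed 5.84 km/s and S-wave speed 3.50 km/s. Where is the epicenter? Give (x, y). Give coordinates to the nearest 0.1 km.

73.6 km east, -26.6 km north

Distance from S−P lag: d = Δt · v_P v_S / (v_P − v_S) = Δt · (5.84·3.50)/(5.84−3.50) ≈ 8.7350·Δt.
So d_SEIS_05 = 145.29, d_SEIS_06 = 205.75, d_SEIS_07 = 146.34 km.
Circle about each station: (x − 114.2)² + (y − 112.9)² = 145.29²; (x − 21.3)² + (y − 172.4)² = 205.75²; (x − 9.8)² + (y + 158.3)² = 146.34².
Subtracting pairs of circle equations eliminates x²+y² and gives linear equations (the radical axes):
-185.8 x + 119.0 y = -16836.48
-208.8 x − 542.4 y = -939.33
Solving the 2×2 system: x ≈ 73.6, y ≈ -26.6 km.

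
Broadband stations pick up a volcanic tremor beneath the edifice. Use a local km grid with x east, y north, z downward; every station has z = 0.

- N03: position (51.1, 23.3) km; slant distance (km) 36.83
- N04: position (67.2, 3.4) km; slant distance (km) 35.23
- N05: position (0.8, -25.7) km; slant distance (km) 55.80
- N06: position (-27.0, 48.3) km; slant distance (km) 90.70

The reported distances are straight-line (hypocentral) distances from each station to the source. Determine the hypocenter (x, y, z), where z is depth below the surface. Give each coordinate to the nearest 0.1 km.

(44.0, -1.8, 26.0)

Each station gives a sphere (x−x_i)² + (y−y_i)² + z² = d_i² (stations at z=0).
Subtracting the N03 sphere from N04 and N05: z² cancels, leaving linear equations in x and y:
32.2 x − 39.8 y = 1488.60
-100.6 x − 98.0 y = -4250.16
Solving: x ≈ 44.003, y ≈ -1.801 km (keep extra digits for the depth step; rounded: 44.0, -1.8).
Then from the N03 sphere: z² = 36.83² − (x − 51.1)² − (y − 23.3)² with x = 44.003, y = -1.801, so z ≈ 26.000 ≈ 26.0 km.
Check against N06 (with the unrounded solution): distance 90.71 ≈ 90.70 km. ✓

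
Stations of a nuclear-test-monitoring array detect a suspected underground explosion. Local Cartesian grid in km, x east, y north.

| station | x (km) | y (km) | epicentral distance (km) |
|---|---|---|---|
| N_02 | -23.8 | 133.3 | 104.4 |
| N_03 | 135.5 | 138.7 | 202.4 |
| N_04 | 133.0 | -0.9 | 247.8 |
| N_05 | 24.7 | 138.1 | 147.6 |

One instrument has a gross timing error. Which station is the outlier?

N_03

Solve using three stations at a time. Using N_02, N_04, N_05 (subtract circle equations pairwise → linear system) gives (x, y) ≈ (-105.1, 67.8).
Distances from that point to each station vs reported:
  N_02: calculated 104.4 vs reported 104.4 → residual 0.0 km
  N_03: calculated 250.8 vs reported 202.4 → residual 48.4 km
  N_04: calculated 247.8 vs reported 247.8 → residual 0.0 km
  N_05: calculated 147.6 vs reported 147.6 → residual 0.0 km
N_02, N_04, N_05 are mutually consistent (residuals ≈ 0); N_03 is off by 48.4 km.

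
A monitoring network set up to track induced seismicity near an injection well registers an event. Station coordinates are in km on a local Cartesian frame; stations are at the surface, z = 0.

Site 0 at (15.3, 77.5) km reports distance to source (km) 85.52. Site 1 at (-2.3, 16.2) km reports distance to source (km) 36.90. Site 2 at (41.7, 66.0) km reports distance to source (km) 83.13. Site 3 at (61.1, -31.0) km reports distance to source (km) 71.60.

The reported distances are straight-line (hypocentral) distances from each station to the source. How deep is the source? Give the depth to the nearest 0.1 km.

z ≈ 31.9 km

Each station gives a sphere (x−x_i)² + (y−y_i)² + z² = d_i² (stations at z=0).
Subtracting the Site 0 sphere from Site 1 and Site 2: z² cancels, leaving linear equations in x and y:
-35.2 x − 122.6 y = -20.55
52.8 x − 23.0 y = 257.62
Solving: x ≈ 4.402, y ≈ -1.096 km (keep extra digits for the depth step; rounded: 4.4, -1.1).
Then from the Site 0 sphere: z² = 85.52² − (x − 15.3)² − (y − 77.5)² with x = 4.402, y = -1.096, so z ≈ 31.899 ≈ 31.9 km.
Check against Site 3 (with the unrounded solution): distance 71.60 ≈ 71.60 km. ✓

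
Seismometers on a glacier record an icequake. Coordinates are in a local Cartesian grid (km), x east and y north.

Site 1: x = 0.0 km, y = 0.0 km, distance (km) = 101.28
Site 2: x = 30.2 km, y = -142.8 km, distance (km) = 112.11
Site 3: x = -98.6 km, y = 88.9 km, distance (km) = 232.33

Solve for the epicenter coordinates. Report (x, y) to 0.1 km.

x ≈ 89.4 km, y ≈ -47.6 km

Circle about each station: x² + y² = 101.28²; (x − 30.2)² + (y + 142.8)² = 112.11²; (x + 98.6)² + (y − 88.9)² = 232.33².
Subtracting pairs of circle equations eliminates x²+y² and gives linear equations (the radical axes):
60.4 x − 285.6 y = 18992.87
-197.2 x + 177.8 y = -26094.42
Solving the 2×2 system: x ≈ 89.4, y ≈ -47.6 km.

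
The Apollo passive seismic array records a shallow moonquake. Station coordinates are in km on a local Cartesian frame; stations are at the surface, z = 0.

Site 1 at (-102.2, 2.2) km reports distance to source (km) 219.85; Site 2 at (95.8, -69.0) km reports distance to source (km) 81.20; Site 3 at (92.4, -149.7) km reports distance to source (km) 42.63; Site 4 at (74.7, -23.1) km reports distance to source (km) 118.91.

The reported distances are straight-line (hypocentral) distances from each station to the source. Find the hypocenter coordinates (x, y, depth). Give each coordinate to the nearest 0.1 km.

Each station gives a sphere (x−x_i)² + (y−y_i)² + z² = d_i² (stations at z=0).
Subtracting the Site 1 sphere from Site 2 and Site 3: z² cancels, leaving linear equations in x and y:
396.0 x − 142.4 y = 45229.54
389.2 x − 303.8 y = 67014.88
Solving: x ≈ 64.699, y ≈ -137.703 km (keep extra digits for the depth step; rounded: 64.7, -137.7).
Then from the Site 1 sphere: z² = 219.85² − (x + 102.2)² − (y − 2.2)² with x = 64.699, y = -137.703, so z ≈ 30.098 ≈ 30.1 km.

x ≈ 64.7 km, y ≈ -137.7 km, depth ≈ 30.1 km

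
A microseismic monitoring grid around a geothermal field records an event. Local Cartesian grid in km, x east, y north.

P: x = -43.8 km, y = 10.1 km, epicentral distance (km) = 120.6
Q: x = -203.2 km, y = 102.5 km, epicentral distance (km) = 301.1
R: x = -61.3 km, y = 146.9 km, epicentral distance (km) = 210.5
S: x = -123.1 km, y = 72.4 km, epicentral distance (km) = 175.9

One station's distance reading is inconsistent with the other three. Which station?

Solve using three stations at a time. Using P, Q, R (subtract circle equations pairwise → linear system) gives (x, y) ≈ (74.5, -14.0).
Distances from that point to each station vs reported:
  P: calculated 120.7 vs reported 120.6 → residual 0.1 km
  Q: calculated 301.1 vs reported 301.1 → residual 0.0 km
  R: calculated 210.6 vs reported 210.5 → residual 0.1 km
  S: calculated 215.7 vs reported 175.9 → residual 39.8 km
P, Q, R are mutually consistent (residuals ≈ 0); S is off by 39.8 km.

S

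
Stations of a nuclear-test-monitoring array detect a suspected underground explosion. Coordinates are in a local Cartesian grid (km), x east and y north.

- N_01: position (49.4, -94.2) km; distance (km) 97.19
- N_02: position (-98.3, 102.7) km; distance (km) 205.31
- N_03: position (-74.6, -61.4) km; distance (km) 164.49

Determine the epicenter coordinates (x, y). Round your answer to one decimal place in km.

(78.6, -1.5)

Circle about each station: (x − 49.4)² + (y + 94.2)² = 97.19²; (x + 98.3)² + (y − 102.7)² = 205.31²; (x + 74.6)² + (y + 61.4)² = 164.49².
Subtracting the N_01 equation from the N_02 and N_03 equations removes the quadratic terms:
-295.4 x + 393.8 y = -23810.12
-248.0 x + 65.6 y = -19589.94
Solving the 2×2 system: x ≈ 78.6, y ≈ -1.5 km.
Check against N_01 (with the unrounded x, y): √((x − 49.4)²+(y + 94.2)²) = 97.18 ≈ 97.19 km. ✓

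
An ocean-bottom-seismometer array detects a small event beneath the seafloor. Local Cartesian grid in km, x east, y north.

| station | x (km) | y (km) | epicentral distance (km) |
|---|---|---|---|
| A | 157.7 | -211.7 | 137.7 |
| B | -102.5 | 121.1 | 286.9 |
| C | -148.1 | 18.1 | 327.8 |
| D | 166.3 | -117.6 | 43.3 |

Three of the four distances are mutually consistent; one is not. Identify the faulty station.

Solve using three stations at a time. Using A, C, D (subtract circle equations pairwise → linear system) gives (x, y) ≈ (166.4, -74.3).
Distances from that point to each station vs reported:
  A: calculated 137.7 vs reported 137.7 → residual 0.0 km
  B: calculated 332.4 vs reported 286.9 → residual 45.5 km
  C: calculated 327.8 vs reported 327.8 → residual 0.0 km
  D: calculated 43.3 vs reported 43.3 → residual 0.0 km
A, C, D are mutually consistent (residuals ≈ 0); B is off by 45.5 km.

B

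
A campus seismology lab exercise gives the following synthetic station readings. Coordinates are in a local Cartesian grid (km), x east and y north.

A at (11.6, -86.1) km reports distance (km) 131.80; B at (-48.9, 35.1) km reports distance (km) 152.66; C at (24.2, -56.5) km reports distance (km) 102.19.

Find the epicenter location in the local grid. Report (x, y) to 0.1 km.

Circle about each station: (x − 11.6)² + (y + 86.1)² = 131.80²; (x + 48.9)² + (y − 35.1)² = 152.66²; (x − 24.2)² + (y + 56.5)² = 102.19².
Subtracting the A equation from the B and C equations removes the quadratic terms:
-121.0 x + 242.4 y = -9858.39
25.2 x + 59.2 y = 3158.56
Solving the 2×2 system: x ≈ 101.7, y ≈ 10.1 km.

101.7 km east, 10.1 km north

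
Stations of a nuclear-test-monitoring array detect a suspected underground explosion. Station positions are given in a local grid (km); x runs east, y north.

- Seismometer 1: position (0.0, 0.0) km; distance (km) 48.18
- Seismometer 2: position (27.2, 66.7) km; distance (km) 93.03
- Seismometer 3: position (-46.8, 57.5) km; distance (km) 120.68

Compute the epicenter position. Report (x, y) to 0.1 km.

x ≈ 41.0 km, y ≈ -25.3 km

Circle about each station: x² + y² = 48.18²; (x − 27.2)² + (y − 66.7)² = 93.03²; (x + 46.8)² + (y − 57.5)² = 120.68².
Subtracting the Seismometer 1 equation from the Seismometer 2 and Seismometer 3 equations removes the quadratic terms:
54.4 x + 133.4 y = -1144.54
-93.6 x + 115.0 y = -6745.86
Solving the 2×2 system: x ≈ 41.0, y ≈ -25.3 km.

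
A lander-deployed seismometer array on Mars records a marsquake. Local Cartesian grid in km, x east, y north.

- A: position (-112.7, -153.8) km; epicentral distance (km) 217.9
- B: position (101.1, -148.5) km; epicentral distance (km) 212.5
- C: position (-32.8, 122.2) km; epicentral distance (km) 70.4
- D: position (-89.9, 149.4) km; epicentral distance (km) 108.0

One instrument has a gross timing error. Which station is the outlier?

B

Solve using three stations at a time. Using A, C, D (subtract circle equations pairwise → linear system) gives (x, y) ≈ (-42.3, 52.4).
Distances from that point to each station vs reported:
  A: calculated 217.9 vs reported 217.9 → residual 0.0 km
  B: calculated 246.9 vs reported 212.5 → residual 34.4 km
  C: calculated 70.4 vs reported 70.4 → residual 0.0 km
  D: calculated 108.0 vs reported 108.0 → residual 0.0 km
A, C, D are mutually consistent (residuals ≈ 0); B is off by 34.4 km.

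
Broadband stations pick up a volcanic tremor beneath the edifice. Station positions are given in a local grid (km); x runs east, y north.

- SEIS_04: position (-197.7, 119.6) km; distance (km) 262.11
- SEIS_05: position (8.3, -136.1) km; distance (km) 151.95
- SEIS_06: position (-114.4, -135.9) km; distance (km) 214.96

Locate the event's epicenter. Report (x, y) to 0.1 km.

(41.4, 12.2)

Circle about each station: (x + 197.7)² + (y − 119.6)² = 262.11²; (x − 8.3)² + (y + 136.1)² = 151.95²; (x + 114.4)² + (y + 135.9)² = 214.96².
Subtracting the SEIS_04 equation from the SEIS_05 and SEIS_06 equations removes the quadratic terms:
412.0 x − 511.4 y = 10815.50
166.6 x − 511.0 y = 660.57
Solving the 2×2 system: x ≈ 41.4, y ≈ 12.2 km.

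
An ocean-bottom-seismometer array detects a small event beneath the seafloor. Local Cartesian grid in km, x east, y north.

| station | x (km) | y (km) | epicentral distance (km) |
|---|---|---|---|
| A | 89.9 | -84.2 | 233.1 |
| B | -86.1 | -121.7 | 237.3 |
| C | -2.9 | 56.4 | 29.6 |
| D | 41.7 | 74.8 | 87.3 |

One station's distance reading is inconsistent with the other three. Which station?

Solve using three stations at a time. Using A, B, D (subtract circle equations pairwise → linear system) gives (x, y) ≈ (-38.0, 110.7).
Distances from that point to each station vs reported:
  A: calculated 233.2 vs reported 233.1 → residual 0.1 km
  B: calculated 237.4 vs reported 237.3 → residual 0.1 km
  C: calculated 64.7 vs reported 29.6 → residual 35.1 km
  D: calculated 87.4 vs reported 87.3 → residual 0.1 km
A, B, D are mutually consistent (residuals ≈ 0); C is off by 35.1 km.

C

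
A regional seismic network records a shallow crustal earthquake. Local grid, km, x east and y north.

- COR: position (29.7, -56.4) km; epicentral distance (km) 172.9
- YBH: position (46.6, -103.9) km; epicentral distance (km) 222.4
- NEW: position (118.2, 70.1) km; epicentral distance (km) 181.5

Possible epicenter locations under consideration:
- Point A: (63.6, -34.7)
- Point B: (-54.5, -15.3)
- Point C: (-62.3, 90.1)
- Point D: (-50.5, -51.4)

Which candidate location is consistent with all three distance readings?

For each candidate, compare |candidate − station| to the reported distance:
Point A: residuals COR 132.6, YBH 151.1, NEW 63.3 → max 151.1 km
Point B: residuals COR 79.2, YBH 88.0, NEW 11.2 → max 88.0 km
Point C: residuals COR 0.1, YBH 0.1, NEW 0.1 → max 0.1 km
Point D: residuals COR 92.5, YBH 112.0, NEW 26.4 → max 112.0 km
Only Point C has all residuals ≈ 0.

Point C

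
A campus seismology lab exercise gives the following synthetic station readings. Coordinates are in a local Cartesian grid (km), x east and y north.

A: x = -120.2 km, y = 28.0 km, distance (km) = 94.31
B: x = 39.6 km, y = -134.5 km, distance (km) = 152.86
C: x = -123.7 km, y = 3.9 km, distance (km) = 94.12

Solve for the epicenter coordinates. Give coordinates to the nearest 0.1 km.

Circle about each station: (x + 120.2)² + (y − 28.0)² = 94.31²; (x − 39.6)² + (y + 134.5)² = 152.86²; (x + 123.7)² + (y − 3.9)² = 94.12².
Subtracting pairs of circle equations eliminates x²+y² and gives linear equations (the radical axes):
319.6 x − 325.0 y = -10045.43
-7.0 x − 48.2 y = 120.66
Solving the 2×2 system: x ≈ -29.6, y ≈ 1.8 km.
Check against A (with the unrounded x, y): √((x + 120.2)²+(y − 28.0)²) = 94.31 ≈ 94.31 km. ✓

-29.6 km east, 1.8 km north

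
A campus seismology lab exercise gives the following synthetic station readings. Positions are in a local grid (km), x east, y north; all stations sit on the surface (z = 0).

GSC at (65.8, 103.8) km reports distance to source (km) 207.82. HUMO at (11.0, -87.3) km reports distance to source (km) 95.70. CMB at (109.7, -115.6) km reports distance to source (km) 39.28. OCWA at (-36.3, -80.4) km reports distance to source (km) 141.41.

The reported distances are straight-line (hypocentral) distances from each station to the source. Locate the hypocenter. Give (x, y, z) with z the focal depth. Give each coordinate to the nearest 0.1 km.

x ≈ 99.8 km, y ≈ -98.4 km, depth ≈ 33.9 km

Each station gives a sphere (x−x_i)² + (y−y_i)² + z² = d_i² (stations at z=0).
Subtracting the GSC sphere from HUMO and CMB: z² cancels, leaving linear equations in x and y:
-109.6 x − 382.2 y = 26668.87
87.8 x − 438.8 y = 51939.60
Solving: x ≈ 99.805, y ≈ -98.397 km (keep extra digits for the depth step; rounded: 99.8, -98.4).
Then from the GSC sphere: z² = 207.82² − (x − 65.8)² − (y − 103.8)² with x = 99.805, y = -98.397, so z ≈ 33.900 ≈ 33.9 km.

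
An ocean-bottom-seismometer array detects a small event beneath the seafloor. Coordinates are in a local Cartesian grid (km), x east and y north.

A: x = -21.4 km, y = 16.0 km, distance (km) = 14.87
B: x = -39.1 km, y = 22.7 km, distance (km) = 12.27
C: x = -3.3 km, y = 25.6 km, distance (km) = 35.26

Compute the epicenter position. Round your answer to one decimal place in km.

Circle about each station: (x + 21.4)² + (y − 16.0)² = 14.87²; (x + 39.1)² + (y − 22.7)² = 12.27²; (x + 3.3)² + (y − 25.6)² = 35.26².
Subtracting the A equation from the B and C equations removes the quadratic terms:
-35.4 x + 13.4 y = 1400.70
36.2 x + 19.2 y = -1069.86
Solving the 2×2 system: x ≈ -35.4, y ≈ 11.0 km.
Check against A (with the unrounded x, y): √((x + 21.4)²+(y − 16.0)²) = 14.86 ≈ 14.87 km. ✓

-35.4 km east, 11.0 km north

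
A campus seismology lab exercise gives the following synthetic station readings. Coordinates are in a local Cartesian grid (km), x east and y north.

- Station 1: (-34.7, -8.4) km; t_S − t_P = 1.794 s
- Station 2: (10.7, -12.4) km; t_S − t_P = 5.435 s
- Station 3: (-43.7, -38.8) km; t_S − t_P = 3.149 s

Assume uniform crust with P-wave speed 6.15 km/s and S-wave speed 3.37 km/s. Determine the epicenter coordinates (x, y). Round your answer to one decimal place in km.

Distance from S−P lag: d = Δt · v_P v_S / (v_P − v_S) = Δt · (6.15·3.37)/(6.15−3.37) ≈ 7.4552·Δt.
So d_Station 1 = 13.37, d_Station 2 = 40.52, d_Station 3 = 23.48 km.
Circle about each station: (x + 34.7)² + (y + 8.4)² = 13.37²; (x − 10.7)² + (y + 12.4)² = 40.52²; (x + 43.7)² + (y + 38.8)² = 23.48².
Subtracting the Station 1 equation from the Station 2 and Station 3 equations removes the quadratic terms:
90.8 x − 8.0 y = -2469.51
-18.0 x − 60.8 y = 1767.93
Solving the 2×2 system: x ≈ -29.0, y ≈ -20.5 km.
Check against Station 1 (with the unrounded x, y): √((x + 34.7)²+(y + 8.4)²) = 13.37 ≈ 13.37 km. ✓

(-29.0, -20.5)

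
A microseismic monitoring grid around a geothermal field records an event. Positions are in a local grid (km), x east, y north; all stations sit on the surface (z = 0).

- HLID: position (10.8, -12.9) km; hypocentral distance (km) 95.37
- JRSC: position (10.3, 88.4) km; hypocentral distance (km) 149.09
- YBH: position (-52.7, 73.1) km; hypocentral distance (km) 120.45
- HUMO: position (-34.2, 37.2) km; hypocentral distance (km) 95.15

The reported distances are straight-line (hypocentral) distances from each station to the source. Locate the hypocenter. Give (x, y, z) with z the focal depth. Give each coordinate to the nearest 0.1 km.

(-56.2, -27.4, 66.3)

Each station gives a sphere (x−x_i)² + (y−y_i)² + z² = d_i² (stations at z=0).
Subtracting the HLID sphere from JRSC and YBH: z² cancels, leaving linear equations in x and y:
-1.0 x + 202.6 y = -5494.79
-127.0 x + 172.0 y = 2425.08
Solving: x ≈ -56.202, y ≈ -27.399 km (keep extra digits for the depth step; rounded: -56.2, -27.4).
Then from the HLID sphere: z² = 95.37² − (x − 10.8)² − (y + 12.9)² with x = -56.202, y = -27.399, so z ≈ 66.302 ≈ 66.3 km.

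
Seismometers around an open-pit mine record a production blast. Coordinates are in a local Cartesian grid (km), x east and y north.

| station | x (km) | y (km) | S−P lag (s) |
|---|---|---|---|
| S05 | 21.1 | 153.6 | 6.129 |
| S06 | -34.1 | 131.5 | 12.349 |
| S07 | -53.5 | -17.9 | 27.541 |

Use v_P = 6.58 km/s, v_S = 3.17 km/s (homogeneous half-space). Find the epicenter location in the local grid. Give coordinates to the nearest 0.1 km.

(40.8, 121.7)

Distance from S−P lag: d = Δt · v_P v_S / (v_P − v_S) = Δt · (6.58·3.17)/(6.58−3.17) ≈ 6.1169·Δt.
So d_S05 = 37.49, d_S06 = 75.54, d_S07 = 168.47 km.
Circle about each station: (x − 21.1)² + (y − 153.6)² = 37.49²; (x + 34.1)² + (y − 131.5)² = 75.54²; (x + 53.5)² + (y + 17.9)² = 168.47².
Subtracting the S05 equation from the S06 and S07 equations removes the quadratic terms:
-110.4 x − 44.2 y = -9883.90
-149.2 x − 343.0 y = -47832.15
Solving the 2×2 system: x ≈ 40.8, y ≈ 121.7 km.
Check against S05 (with the unrounded x, y): √((x − 21.1)²+(y − 153.6)²) = 37.49 ≈ 37.49 km. ✓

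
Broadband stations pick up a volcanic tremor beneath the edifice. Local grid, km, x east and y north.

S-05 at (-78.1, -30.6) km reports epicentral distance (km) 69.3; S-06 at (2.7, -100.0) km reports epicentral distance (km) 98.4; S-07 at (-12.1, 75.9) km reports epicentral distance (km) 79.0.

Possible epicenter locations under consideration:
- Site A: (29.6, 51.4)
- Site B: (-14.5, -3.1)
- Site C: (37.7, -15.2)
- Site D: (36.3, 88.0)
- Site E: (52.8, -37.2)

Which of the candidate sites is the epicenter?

For each candidate, compare |candidate − station| to the reported distance:
Site A: residuals S-05 66.1, S-06 55.4, S-07 30.6 → max 66.1 km
Site B: residuals S-05 0.0, S-06 0.0, S-07 0.0 → max 0.0 km
Site C: residuals S-05 47.5, S-06 6.7, S-07 24.8 → max 47.5 km
Site D: residuals S-05 95.5, S-06 92.6, S-07 29.1 → max 95.5 km
Site E: residuals S-05 61.8, S-06 18.1, S-07 51.4 → max 61.8 km
Only Site B has all residuals ≈ 0.

Site B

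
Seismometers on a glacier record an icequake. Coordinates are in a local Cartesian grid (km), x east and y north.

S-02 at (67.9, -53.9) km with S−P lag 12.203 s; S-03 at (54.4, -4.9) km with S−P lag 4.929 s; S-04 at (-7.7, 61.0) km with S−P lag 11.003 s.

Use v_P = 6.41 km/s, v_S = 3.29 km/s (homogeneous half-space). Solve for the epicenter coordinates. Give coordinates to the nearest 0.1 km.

59.0 km east, 28.1 km north

Distance from S−P lag: d = Δt · v_P v_S / (v_P − v_S) = Δt · (6.41·3.29)/(6.41−3.29) ≈ 6.7593·Δt.
So d_S-02 = 82.48, d_S-03 = 33.32, d_S-04 = 74.37 km.
Circle about each station: (x − 67.9)² + (y + 53.9)² = 82.48²; (x − 54.4)² + (y + 4.9)² = 33.32²; (x + 7.7)² + (y − 61.0)² = 74.37².
Subtracting the S-02 equation from the S-03 and S-04 equations removes the quadratic terms:
-27.0 x + 98.0 y = 1160.48
-151.2 x + 229.8 y = -2463.28
Solving the 2×2 system: x ≈ 59.0, y ≈ 28.1 km.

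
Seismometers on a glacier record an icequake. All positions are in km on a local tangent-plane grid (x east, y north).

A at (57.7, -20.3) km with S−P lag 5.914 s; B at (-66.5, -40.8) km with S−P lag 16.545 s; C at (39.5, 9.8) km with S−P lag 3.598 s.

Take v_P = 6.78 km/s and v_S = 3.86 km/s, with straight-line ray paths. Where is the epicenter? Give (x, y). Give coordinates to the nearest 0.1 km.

Distance from S−P lag: d = Δt · v_P v_S / (v_P − v_S) = Δt · (6.78·3.86)/(6.78−3.86) ≈ 8.9626·Δt.
So d_A = 53.00, d_B = 148.29, d_C = 32.25 km.
Circle about each station: (x − 57.7)² + (y + 20.3)² = 53.00²; (x + 66.5)² + (y + 40.8)² = 148.29²; (x − 39.5)² + (y − 9.8)² = 32.25².
Subtracting the A equation from the B and C equations removes the quadratic terms:
-248.4 x − 41.0 y = -16835.41
-36.4 x + 60.2 y = -316.15
Solving the 2×2 system: x ≈ 62.4, y ≈ 32.5 km.

62.4 km east, 32.5 km north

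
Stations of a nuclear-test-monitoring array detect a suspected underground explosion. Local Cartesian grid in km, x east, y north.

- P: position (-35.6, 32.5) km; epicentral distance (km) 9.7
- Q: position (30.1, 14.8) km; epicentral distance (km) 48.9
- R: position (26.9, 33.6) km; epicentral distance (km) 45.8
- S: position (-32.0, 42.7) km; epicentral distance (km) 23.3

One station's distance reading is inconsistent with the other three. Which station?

Solve using three stations at a time. Using Q, R, S (subtract circle equations pairwise → linear system) gives (x, y) ≈ (-17.9, 24.1).
Distances from that point to each station vs reported:
  P: calculated 19.6 vs reported 9.7 → residual 9.9 km
  Q: calculated 48.9 vs reported 48.9 → residual 0.0 km
  R: calculated 45.8 vs reported 45.8 → residual 0.0 km
  S: calculated 23.3 vs reported 23.3 → residual 0.0 km
Q, R, S are mutually consistent (residuals ≈ 0); P is off by 9.9 km.

P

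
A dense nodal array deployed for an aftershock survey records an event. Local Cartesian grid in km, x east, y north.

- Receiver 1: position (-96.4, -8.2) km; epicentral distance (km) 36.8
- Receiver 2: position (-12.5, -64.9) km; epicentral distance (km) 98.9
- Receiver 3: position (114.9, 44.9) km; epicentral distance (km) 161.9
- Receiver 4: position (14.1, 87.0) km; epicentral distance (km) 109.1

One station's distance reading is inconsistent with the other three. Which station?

Receiver 3

Solve using three stations at a time. Using Receiver 1, Receiver 2, Receiver 4 (subtract circle equations pairwise → linear system) gives (x, y) ≈ (-69.0, 16.3).
Distances from that point to each station vs reported:
  Receiver 1: calculated 36.8 vs reported 36.8 → residual 0.0 km
  Receiver 2: calculated 98.9 vs reported 98.9 → residual 0.0 km
  Receiver 3: calculated 186.1 vs reported 161.9 → residual 24.2 km
  Receiver 4: calculated 109.1 vs reported 109.1 → residual 0.0 km
Receiver 1, Receiver 2, Receiver 4 are mutually consistent (residuals ≈ 0); Receiver 3 is off by 24.2 km.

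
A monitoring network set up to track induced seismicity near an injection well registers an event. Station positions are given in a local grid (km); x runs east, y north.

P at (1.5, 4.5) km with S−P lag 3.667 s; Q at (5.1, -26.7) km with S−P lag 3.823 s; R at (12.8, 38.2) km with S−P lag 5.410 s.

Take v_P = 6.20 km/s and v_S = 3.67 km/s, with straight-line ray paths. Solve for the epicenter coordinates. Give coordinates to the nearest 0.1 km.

Distance from S−P lag: d = Δt · v_P v_S / (v_P − v_S) = Δt · (6.20·3.67)/(6.20−3.67) ≈ 8.9937·Δt.
So d_P = 32.98, d_Q = 34.38, d_R = 48.66 km.
Circle about each station: (x − 1.5)² + (y − 4.5)² = 32.98²; (x − 5.1)² + (y + 26.7)² = 34.38²; (x − 12.8)² + (y − 38.2)² = 48.66².
Subtracting pairs of circle equations eliminates x²+y² and gives linear equations (the radical axes):
7.2 x − 62.4 y = 622.10
22.6 x + 67.4 y = 320.46
Solving the 2×2 system: x ≈ 32.7, y ≈ -6.2 km.

32.7 km east, -6.2 km north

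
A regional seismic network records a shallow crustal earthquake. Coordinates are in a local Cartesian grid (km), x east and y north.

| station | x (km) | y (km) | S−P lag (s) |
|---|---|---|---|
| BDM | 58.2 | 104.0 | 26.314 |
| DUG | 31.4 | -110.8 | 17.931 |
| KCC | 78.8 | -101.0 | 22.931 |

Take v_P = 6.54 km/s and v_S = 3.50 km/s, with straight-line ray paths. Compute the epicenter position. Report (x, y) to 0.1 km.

Distance from S−P lag: d = Δt · v_P v_S / (v_P − v_S) = Δt · (6.54·3.50)/(6.54−3.50) ≈ 7.5296·Δt.
So d_BDM = 198.13, d_DUG = 135.01, d_KCC = 172.66 km.
Circle about each station: (x − 58.2)² + (y − 104.0)² = 198.13²; (x − 31.4)² + (y + 110.8)² = 135.01²; (x − 78.8)² + (y + 101.0)² = 172.66².
Subtracting the BDM equation from the DUG and KCC equations removes the quadratic terms:
-53.6 x − 429.6 y = 20087.16
41.2 x − 410.0 y = 11651.22
Solving the 2×2 system: x ≈ -81.4, y ≈ -36.6 km.

(-81.4, -36.6)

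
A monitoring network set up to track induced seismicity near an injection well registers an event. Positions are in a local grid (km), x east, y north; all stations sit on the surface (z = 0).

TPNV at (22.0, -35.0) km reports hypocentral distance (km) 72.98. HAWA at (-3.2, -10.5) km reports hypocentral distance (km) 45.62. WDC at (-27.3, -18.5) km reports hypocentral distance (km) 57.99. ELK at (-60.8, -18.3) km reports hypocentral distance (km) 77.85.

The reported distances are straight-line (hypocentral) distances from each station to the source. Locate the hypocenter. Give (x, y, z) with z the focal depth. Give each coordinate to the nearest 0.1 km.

x ≈ -3.5 km, y ≈ 30.2 km, depth ≈ 20.6 km

Each station gives a sphere (x−x_i)² + (y−y_i)² + z² = d_i² (stations at z=0).
Subtracting the TPNV sphere from HAWA and WDC: z² cancels, leaving linear equations in x and y:
-50.4 x + 49.0 y = 1656.39
-98.6 x + 33.0 y = 1341.78
Solving: x ≈ -3.499, y ≈ 30.205 km (keep extra digits for the depth step; rounded: -3.5, 30.2).
Then from the TPNV sphere: z² = 72.98² − (x − 22.0)² − (y + 35.0)² with x = -3.499, y = 30.205, so z ≈ 20.596 ≈ 20.6 km.
Check against ELK (with the unrounded solution): distance 77.85 ≈ 77.85 km. ✓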